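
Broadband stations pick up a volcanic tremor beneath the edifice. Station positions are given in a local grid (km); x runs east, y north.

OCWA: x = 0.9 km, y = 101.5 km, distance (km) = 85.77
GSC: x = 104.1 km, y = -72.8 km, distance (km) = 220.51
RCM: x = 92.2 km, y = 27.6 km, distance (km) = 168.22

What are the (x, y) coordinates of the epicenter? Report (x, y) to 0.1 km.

-73.2 km east, 58.3 km north

Circle about each station: (x − 0.9)² + (y − 101.5)² = 85.77²; (x − 104.1)² + (y + 72.8)² = 220.51²; (x − 92.2)² + (y − 27.6)² = 168.22².
Subtracting the OCWA equation from the GSC and RCM equations removes the quadratic terms:
206.4 x − 348.6 y = -35434.58
182.6 x − 147.8 y = -21981.94
Solving the 2×2 system: x ≈ -73.2, y ≈ 58.3 km.
Check against OCWA (with the unrounded x, y): √((x − 0.9)²+(y − 101.5)²) = 85.74 ≈ 85.77 km. ✓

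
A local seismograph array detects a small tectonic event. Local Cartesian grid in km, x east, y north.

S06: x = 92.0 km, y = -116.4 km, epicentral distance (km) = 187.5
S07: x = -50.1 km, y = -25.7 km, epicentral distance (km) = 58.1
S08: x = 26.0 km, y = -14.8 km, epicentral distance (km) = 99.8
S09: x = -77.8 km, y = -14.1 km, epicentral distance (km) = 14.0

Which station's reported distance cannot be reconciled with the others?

Solve using three stations at a time. Using S06, S08, S09 (subtract circle equations pairwise → linear system) gives (x, y) ≈ (-73.0, -27.4).
Distances from that point to each station vs reported:
  S06: calculated 187.5 vs reported 187.5 → residual 0.0 km
  S07: calculated 23.0 vs reported 58.1 → residual 35.1 km
  S08: calculated 99.8 vs reported 99.8 → residual 0.0 km
  S09: calculated 14.1 vs reported 14.0 → residual 0.1 km
S06, S08, S09 are mutually consistent (residuals ≈ 0); S07 is off by 35.1 km.

S07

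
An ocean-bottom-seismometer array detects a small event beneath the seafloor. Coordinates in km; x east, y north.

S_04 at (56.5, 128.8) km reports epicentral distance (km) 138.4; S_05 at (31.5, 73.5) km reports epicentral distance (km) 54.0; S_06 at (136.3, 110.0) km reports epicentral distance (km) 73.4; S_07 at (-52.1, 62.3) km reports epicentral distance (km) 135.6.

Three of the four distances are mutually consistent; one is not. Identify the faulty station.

Solve using three stations at a time. Using S_05, S_06, S_07 (subtract circle equations pairwise → linear system) gives (x, y) ≈ (83.4, 59.4).
Distances from that point to each station vs reported:
  S_04: calculated 74.4 vs reported 138.4 → residual 64.0 km
  S_05: calculated 53.7 vs reported 54.0 → residual 0.3 km
  S_06: calculated 73.2 vs reported 73.4 → residual 0.2 km
  S_07: calculated 135.5 vs reported 135.6 → residual 0.1 km
S_05, S_06, S_07 are mutually consistent (residuals ≈ 0); S_04 is off by 64.0 km.

S_04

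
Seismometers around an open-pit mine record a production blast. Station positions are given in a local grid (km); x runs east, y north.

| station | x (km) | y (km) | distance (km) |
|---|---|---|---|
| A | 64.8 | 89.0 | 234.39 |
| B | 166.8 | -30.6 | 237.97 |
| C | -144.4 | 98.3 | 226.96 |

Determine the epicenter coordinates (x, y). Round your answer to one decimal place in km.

-57.1 km east, -111.2 km north

Circle about each station: (x − 64.8)² + (y − 89.0)² = 234.39²; (x − 166.8)² + (y + 30.6)² = 237.97²; (x + 144.4)² + (y − 98.3)² = 226.96².
Subtracting the A equation from the B and C equations removes the quadratic terms:
204.0 x − 239.2 y = 14947.51
-418.4 x + 18.6 y = 21822.04
Solving the 2×2 system: x ≈ -57.1, y ≈ -111.2 km.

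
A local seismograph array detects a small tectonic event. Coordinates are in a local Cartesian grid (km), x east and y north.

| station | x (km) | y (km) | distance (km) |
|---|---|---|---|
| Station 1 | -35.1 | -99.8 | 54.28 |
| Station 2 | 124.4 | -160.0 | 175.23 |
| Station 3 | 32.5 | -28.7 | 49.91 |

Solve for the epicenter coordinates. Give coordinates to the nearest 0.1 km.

Circle about each station: (x + 35.1)² + (y + 99.8)² = 54.28²; (x − 124.4)² + (y + 160.0)² = 175.23²; (x − 32.5)² + (y + 28.7)² = 49.91².
Subtracting the Station 1 equation from the Station 2 and Station 3 equations removes the quadratic terms:
319.0 x − 120.4 y = 2124.08
135.2 x + 142.2 y = -8856.80
Solving the 2×2 system: x ≈ -12.4, y ≈ -50.5 km.

x ≈ -12.4 km, y ≈ -50.5 km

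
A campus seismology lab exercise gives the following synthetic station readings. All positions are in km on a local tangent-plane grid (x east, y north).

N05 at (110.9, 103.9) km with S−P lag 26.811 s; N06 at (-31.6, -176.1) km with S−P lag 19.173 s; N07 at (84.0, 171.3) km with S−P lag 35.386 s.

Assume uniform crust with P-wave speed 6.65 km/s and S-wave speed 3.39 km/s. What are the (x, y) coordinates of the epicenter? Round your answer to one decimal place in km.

Distance from S−P lag: d = Δt · v_P v_S / (v_P − v_S) = Δt · (6.65·3.39)/(6.65−3.39) ≈ 6.9152·Δt.
So d_N05 = 185.40, d_N06 = 132.58, d_N07 = 244.70 km.
Circle about each station: (x − 110.9)² + (y − 103.9)² = 185.40²; (x + 31.6)² + (y + 176.1)² = 132.58²; (x − 84.0)² + (y − 171.3)² = 244.70².
Subtracting pairs of circle equations eliminates x²+y² and gives linear equations (the radical axes):
-285.0 x − 560.0 y = 25711.45
-53.8 x + 134.8 y = -12199.26
Solving the 2×2 system: x ≈ 49.1, y ≈ -70.9 km.
Check against N05 (with the unrounded x, y): √((x − 110.9)²+(y − 103.9)²) = 185.40 ≈ 185.40 km. ✓

x ≈ 49.1 km, y ≈ -70.9 km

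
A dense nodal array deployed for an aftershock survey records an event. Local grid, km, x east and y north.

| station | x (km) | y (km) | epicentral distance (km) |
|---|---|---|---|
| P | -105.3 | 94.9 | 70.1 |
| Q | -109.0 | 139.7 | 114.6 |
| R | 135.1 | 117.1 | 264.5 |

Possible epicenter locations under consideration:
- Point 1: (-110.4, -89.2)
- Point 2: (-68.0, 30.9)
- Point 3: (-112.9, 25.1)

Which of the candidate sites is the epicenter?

For each candidate, compare |candidate − station| to the reported distance:
Point 1: residuals P 114.1, Q 114.3, R 56.2 → max 114.3 km
Point 2: residuals P 4.0, Q 1.7, R 43.9 → max 43.9 km
Point 3: residuals P 0.1, Q 0.1, R 0.0 → max 0.1 km
Only Point 3 has all residuals ≈ 0.

Point 3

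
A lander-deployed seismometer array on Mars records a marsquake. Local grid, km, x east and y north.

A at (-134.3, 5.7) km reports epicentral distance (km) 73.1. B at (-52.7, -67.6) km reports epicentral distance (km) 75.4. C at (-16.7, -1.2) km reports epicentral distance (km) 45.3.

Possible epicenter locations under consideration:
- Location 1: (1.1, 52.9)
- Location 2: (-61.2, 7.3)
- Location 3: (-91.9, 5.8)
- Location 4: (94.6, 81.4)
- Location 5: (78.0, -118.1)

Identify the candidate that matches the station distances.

Location 2

For each candidate, compare |candidate − station| to the reported distance:
Location 1: residuals A 70.3, B 56.6, C 11.7 → max 70.3 km
Location 2: residuals A 0.0, B 0.0, C 0.0 → max 0.0 km
Location 3: residuals A 30.7, B 7.8, C 30.2 → max 30.7 km
Location 4: residuals A 168.0, B 134.1, C 93.3 → max 168.0 km
Location 5: residuals A 172.7, B 64.7, C 105.1 → max 172.7 km
Only Location 2 has all residuals ≈ 0.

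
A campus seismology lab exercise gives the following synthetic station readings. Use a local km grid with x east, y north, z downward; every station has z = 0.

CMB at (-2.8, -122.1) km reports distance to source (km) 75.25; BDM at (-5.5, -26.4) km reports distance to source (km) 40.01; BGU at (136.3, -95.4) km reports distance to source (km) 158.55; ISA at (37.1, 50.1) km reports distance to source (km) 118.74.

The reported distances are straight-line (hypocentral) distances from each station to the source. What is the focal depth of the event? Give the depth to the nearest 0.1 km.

28.4 km

Each station gives a sphere (x−x_i)² + (y−y_i)² + z² = d_i² (stations at z=0).
Subtracting the CMB sphere from BDM and BGU: z² cancels, leaving linear equations in x and y:
-5.4 x + 191.4 y = -10127.28
278.2 x + 53.4 y = -6712.94
Solving: x ≈ -13.898, y ≈ -53.304 km (keep extra digits for the depth step; rounded: -13.9, -53.3).
Then from the CMB sphere: z² = 75.25² − (x + 2.8)² − (y + 122.1)² with x = -13.898, y = -53.304, so z ≈ 28.399 ≈ 28.4 km.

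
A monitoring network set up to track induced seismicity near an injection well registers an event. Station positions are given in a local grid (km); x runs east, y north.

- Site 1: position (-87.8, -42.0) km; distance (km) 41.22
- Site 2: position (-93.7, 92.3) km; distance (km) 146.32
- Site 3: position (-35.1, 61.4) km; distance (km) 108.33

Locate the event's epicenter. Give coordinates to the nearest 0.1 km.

(-46.8, -46.3)

Circle about each station: (x + 87.8)² + (y + 42.0)² = 41.22²; (x + 93.7)² + (y − 92.3)² = 146.32²; (x + 35.1)² + (y − 61.4)² = 108.33².
Subtracting pairs of circle equations eliminates x²+y² and gives linear equations (the radical axes):
-11.8 x + 268.6 y = -11884.31
105.4 x + 206.8 y = -14507.17
Solving the 2×2 system: x ≈ -46.8, y ≈ -46.3 km.
Check against Site 1 (with the unrounded x, y): √((x + 87.8)²+(y + 42.0)²) = 41.23 ≈ 41.22 km. ✓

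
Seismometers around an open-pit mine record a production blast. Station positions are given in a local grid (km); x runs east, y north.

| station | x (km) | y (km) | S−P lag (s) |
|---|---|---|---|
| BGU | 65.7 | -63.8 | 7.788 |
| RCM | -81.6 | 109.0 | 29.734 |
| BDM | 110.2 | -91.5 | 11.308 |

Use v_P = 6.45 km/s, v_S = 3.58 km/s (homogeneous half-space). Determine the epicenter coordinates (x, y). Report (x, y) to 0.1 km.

x ≈ 20.6 km, y ≈ -107.3 km

Distance from S−P lag: d = Δt · v_P v_S / (v_P − v_S) = Δt · (6.45·3.58)/(6.45−3.58) ≈ 8.0456·Δt.
So d_BGU = 62.66, d_RCM = 239.23, d_BDM = 90.98 km.
Circle about each station: (x − 65.7)² + (y + 63.8)² = 62.66²; (x + 81.6)² + (y − 109.0)² = 239.23²; (x − 110.2)² + (y + 91.5)² = 90.98².
Subtracting pairs of circle equations eliminates x²+y² and gives linear equations (the radical axes):
-294.6 x + 345.6 y = -43152.09
89.0 x − 55.4 y = 7778.28
Solving the 2×2 system: x ≈ 20.6, y ≈ -107.3 km.
Check against BGU (with the unrounded x, y): √((x − 65.7)²+(y + 63.8)²) = 62.65 ≈ 62.66 km. ✓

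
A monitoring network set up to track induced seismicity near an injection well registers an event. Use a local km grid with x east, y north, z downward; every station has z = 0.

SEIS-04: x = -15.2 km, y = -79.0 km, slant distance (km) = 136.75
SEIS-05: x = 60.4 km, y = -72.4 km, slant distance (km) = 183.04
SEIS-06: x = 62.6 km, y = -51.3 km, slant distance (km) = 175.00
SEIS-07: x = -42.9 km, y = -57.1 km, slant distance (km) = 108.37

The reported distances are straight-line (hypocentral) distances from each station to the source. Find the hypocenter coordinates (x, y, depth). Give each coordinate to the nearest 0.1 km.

Each station gives a sphere (x−x_i)² + (y−y_i)² + z² = d_i² (stations at z=0).
Subtracting the SEIS-04 sphere from SEIS-05 and SEIS-06: z² cancels, leaving linear equations in x and y:
151.2 x + 13.2 y = -12385.20
155.6 x + 55.4 y = -11846.03
Solving: x ≈ -83.791, y ≈ 21.513 km (keep extra digits for the depth step; rounded: -83.8, 21.5).
Then from the SEIS-04 sphere: z² = 136.75² − (x + 15.2)² − (y + 79.0)² with x = -83.791, y = 21.513, so z ≈ 62.394 ≈ 62.4 km.

x ≈ -83.8 km, y ≈ 21.5 km, depth ≈ 62.4 km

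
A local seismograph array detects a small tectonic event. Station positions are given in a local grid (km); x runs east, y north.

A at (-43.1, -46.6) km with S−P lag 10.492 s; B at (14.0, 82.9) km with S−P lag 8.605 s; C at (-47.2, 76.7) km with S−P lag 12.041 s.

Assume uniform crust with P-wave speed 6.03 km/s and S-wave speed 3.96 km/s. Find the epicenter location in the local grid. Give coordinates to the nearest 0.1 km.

x ≈ 68.6 km, y ≈ 0.0 km

Distance from S−P lag: d = Δt · v_P v_S / (v_P − v_S) = Δt · (6.03·3.96)/(6.03−3.96) ≈ 11.5357·Δt.
So d_A = 121.03, d_B = 99.26, d_C = 138.90 km.
Circle about each station: (x + 43.1)² + (y + 46.6)² = 121.03²; (x − 14.0)² + (y − 82.9)² = 99.26²; (x + 47.2)² + (y − 76.7)² = 138.90².
Subtracting the A equation from the B and C equations removes the quadratic terms:
114.2 x + 259.0 y = 7834.95
-8.2 x + 246.6 y = -563.39
Solving the 2×2 system: x ≈ 68.6, y ≈ 0.0 km.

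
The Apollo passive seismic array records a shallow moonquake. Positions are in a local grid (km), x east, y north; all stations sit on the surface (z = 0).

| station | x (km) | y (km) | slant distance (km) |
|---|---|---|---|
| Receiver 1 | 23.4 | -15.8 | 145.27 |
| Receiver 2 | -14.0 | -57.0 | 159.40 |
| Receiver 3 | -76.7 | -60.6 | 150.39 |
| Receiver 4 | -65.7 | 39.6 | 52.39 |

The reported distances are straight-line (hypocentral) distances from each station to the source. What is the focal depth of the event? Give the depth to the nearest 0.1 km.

depth ≈ 13.3 km

Each station gives a sphere (x−x_i)² + (y−y_i)² + z² = d_i² (stations at z=0).
Subtracting the Receiver 1 sphere from Receiver 2 and Receiver 3: z² cancels, leaving linear equations in x and y:
-74.8 x − 82.4 y = -1657.19
-200.2 x − 89.6 y = 7244.27
Solving: x ≈ -76.106, y ≈ 89.198 km (keep extra digits for the depth step; rounded: -76.1, 89.2).
Then from the Receiver 1 sphere: z² = 145.27² − (x − 23.4)² − (y + 15.8)² with x = -76.106, y = 89.198, so z ≈ 13.317 ≈ 13.3 km.
Check against Receiver 4 (with the unrounded solution): distance 52.40 ≈ 52.39 km. ✓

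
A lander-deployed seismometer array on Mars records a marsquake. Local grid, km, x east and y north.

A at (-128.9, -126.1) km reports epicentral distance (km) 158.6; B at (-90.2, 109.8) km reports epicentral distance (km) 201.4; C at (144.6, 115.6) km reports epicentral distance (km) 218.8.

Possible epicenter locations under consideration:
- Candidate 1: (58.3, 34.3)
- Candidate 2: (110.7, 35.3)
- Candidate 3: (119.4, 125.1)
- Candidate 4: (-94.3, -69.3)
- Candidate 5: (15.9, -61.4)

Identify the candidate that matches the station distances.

Candidate 5

For each candidate, compare |candidate − station| to the reported distance:
Candidate 1: residuals A 87.9, B 34.8, C 100.2 → max 100.2 km
Candidate 2: residuals A 130.3, B 12.9, C 131.6 → max 131.6 km
Candidate 3: residuals A 194.6, B 8.8, C 191.9 → max 194.6 km
Candidate 4: residuals A 92.1, B 22.3, C 83.3 → max 92.1 km
Candidate 5: residuals A 0.0, B 0.0, C 0.0 → max 0.0 km
Only Candidate 5 has all residuals ≈ 0.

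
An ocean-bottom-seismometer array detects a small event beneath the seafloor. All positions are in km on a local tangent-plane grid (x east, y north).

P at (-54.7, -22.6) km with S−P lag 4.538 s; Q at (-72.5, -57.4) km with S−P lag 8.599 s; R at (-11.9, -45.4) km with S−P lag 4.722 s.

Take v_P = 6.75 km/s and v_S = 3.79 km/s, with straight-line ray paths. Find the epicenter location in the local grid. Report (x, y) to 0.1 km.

Distance from S−P lag: d = Δt · v_P v_S / (v_P − v_S) = Δt · (6.75·3.79)/(6.75−3.79) ≈ 8.6427·Δt.
So d_P = 39.22, d_Q = 74.32, d_R = 40.81 km.
Circle about each station: (x + 54.7)² + (y + 22.6)² = 39.22²; (x + 72.5)² + (y + 57.4)² = 74.32²; (x + 11.9)² + (y + 45.4)² = 40.81².
Subtracting pairs of circle equations eliminates x²+y² and gives linear equations (the radical axes):
-35.6 x − 69.6 y = 1062.91
85.6 x − 45.6 y = -1427.33
Solving the 2×2 system: x ≈ -19.5, y ≈ -5.3 km.

(-19.5, -5.3)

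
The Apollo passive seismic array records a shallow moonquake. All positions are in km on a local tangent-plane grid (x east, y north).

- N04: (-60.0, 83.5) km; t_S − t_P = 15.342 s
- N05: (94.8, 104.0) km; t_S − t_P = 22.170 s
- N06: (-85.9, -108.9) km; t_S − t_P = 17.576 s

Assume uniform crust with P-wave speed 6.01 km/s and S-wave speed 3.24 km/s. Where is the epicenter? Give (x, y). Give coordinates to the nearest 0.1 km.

-9.5 km east, -11.8 km north

Distance from S−P lag: d = Δt · v_P v_S / (v_P − v_S) = Δt · (6.01·3.24)/(6.01−3.24) ≈ 7.0297·Δt.
So d_N04 = 107.85, d_N05 = 155.85, d_N06 = 123.55 km.
Circle about each station: (x + 60.0)² + (y − 83.5)² = 107.85²; (x − 94.8)² + (y − 104.0)² = 155.85²; (x + 85.9)² + (y + 108.9)² = 123.55².
Subtracting pairs of circle equations eliminates x²+y² and gives linear equations (the radical axes):
309.6 x + 41.0 y = -3426.81
-51.8 x − 384.8 y = 5032.79
Solving the 2×2 system: x ≈ -9.5, y ≈ -11.8 km.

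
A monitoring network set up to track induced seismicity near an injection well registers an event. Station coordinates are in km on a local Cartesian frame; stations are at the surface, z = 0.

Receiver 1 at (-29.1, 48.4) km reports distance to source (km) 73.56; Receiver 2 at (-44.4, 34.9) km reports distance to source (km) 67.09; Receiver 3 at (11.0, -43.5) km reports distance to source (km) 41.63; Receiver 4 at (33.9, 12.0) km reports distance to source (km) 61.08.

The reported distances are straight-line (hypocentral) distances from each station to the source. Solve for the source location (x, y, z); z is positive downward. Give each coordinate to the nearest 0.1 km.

Each station gives a sphere (x−x_i)² + (y−y_i)² + z² = d_i² (stations at z=0).
Subtracting the Receiver 1 sphere from Receiver 2 and Receiver 3: z² cancels, leaving linear equations in x and y:
-30.6 x − 27.0 y = 910.01
80.2 x − 183.8 y = 2501.90
Solving: x ≈ -12.800, y ≈ -19.197 km (keep extra digits for the depth step; rounded: -12.8, -19.2).
Then from the Receiver 1 sphere: z² = 73.56² − (x + 29.1)² − (y − 48.4)² with x = -12.800, y = -19.197, so z ≈ 24.001 ≈ 24.0 km.

(-12.8, -19.2, 24.0)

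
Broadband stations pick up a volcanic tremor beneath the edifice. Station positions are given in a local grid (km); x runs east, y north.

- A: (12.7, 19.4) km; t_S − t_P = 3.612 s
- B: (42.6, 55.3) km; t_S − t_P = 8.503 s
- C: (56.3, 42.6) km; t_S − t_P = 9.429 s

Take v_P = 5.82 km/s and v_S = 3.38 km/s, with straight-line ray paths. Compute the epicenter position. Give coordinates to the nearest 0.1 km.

-16.4 km east, 20.4 km north

Distance from S−P lag: d = Δt · v_P v_S / (v_P − v_S) = Δt · (5.82·3.38)/(5.82−3.38) ≈ 8.0621·Δt.
So d_A = 29.12, d_B = 68.55, d_C = 76.02 km.
Circle about each station: (x − 12.7)² + (y − 19.4)² = 29.12²; (x − 42.6)² + (y − 55.3)² = 68.55²; (x − 56.3)² + (y − 42.6)² = 76.02².
Subtracting pairs of circle equations eliminates x²+y² and gives linear equations (the radical axes):
59.8 x + 71.8 y = 484.07
87.2 x + 46.4 y = -484.27
Solving the 2×2 system: x ≈ -16.4, y ≈ 20.4 km.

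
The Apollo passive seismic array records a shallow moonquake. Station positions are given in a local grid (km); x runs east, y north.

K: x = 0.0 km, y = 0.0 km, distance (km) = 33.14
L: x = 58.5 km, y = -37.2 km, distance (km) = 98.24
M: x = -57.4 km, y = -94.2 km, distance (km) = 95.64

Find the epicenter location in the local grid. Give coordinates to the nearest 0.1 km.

Circle about each station: x² + y² = 33.14²; (x − 58.5)² + (y + 37.2)² = 98.24²; (x + 57.4)² + (y + 94.2)² = 95.64².
Subtracting the K equation from the L and M equations removes the quadratic terms:
117.0 x − 74.4 y = -3746.75
-114.8 x − 188.4 y = 4119.65
Solving the 2×2 system: x ≈ -33.1, y ≈ -1.7 km.

-33.1 km east, -1.7 km north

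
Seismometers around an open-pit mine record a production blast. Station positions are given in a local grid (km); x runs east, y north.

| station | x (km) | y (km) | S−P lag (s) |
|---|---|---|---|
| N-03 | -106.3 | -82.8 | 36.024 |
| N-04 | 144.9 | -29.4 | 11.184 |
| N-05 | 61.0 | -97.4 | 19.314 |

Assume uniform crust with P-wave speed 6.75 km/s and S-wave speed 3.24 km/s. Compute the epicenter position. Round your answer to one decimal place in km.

Distance from S−P lag: d = Δt · v_P v_S / (v_P − v_S) = Δt · (6.75·3.24)/(6.75−3.24) ≈ 6.2308·Δt.
So d_N-03 = 224.46, d_N-04 = 69.68, d_N-05 = 120.34 km.
Circle about each station: (x + 106.3)² + (y + 82.8)² = 224.46²; (x − 144.9)² + (y + 29.4)² = 69.68²; (x − 61.0)² + (y + 97.4)² = 120.34².
Subtracting the N-03 equation from the N-04 and N-05 equations removes the quadratic terms:
502.4 x + 106.8 y = 49231.83
334.6 x − 29.2 y = 30952.81
Solving the 2×2 system: x ≈ 94.1, y ≈ 18.3 km.

(94.1, 18.3)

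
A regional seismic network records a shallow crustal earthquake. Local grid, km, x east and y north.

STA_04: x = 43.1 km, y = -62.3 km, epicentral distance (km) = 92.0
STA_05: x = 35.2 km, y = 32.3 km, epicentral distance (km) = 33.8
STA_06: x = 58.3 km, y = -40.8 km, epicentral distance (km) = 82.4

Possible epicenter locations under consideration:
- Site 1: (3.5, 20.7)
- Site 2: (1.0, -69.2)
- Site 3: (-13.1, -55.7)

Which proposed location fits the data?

For each candidate, compare |candidate − station| to the reported distance:
Site 1: residuals STA_04 0.0, STA_05 0.0, STA_06 0.0 → max 0.0 km
Site 2: residuals STA_04 49.3, STA_05 73.3, STA_06 18.4 → max 73.3 km
Site 3: residuals STA_04 35.4, STA_05 66.6, STA_06 9.5 → max 66.6 km
Only Site 1 has all residuals ≈ 0.

Site 1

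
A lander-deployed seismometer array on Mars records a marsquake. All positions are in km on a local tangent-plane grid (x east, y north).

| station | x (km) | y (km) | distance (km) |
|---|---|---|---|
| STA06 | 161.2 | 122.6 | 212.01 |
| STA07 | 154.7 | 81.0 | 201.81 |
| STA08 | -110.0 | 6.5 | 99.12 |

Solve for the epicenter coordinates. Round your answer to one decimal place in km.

Circle about each station: (x − 161.2)² + (y − 122.6)² = 212.01²; (x − 154.7)² + (y − 81.0)² = 201.81²; (x + 110.0)² + (y − 6.5)² = 99.12².
Subtracting pairs of circle equations eliminates x²+y² and gives linear equations (the radical axes):
-13.0 x − 83.2 y = -6302.15
-542.4 x − 232.2 y = 6249.52
Solving the 2×2 system: x ≈ -47.1, y ≈ 83.1 km.
Check against STA06 (with the unrounded x, y): √((x − 161.2)²+(y − 122.6)²) = 212.01 ≈ 212.01 km. ✓

(-47.1, 83.1)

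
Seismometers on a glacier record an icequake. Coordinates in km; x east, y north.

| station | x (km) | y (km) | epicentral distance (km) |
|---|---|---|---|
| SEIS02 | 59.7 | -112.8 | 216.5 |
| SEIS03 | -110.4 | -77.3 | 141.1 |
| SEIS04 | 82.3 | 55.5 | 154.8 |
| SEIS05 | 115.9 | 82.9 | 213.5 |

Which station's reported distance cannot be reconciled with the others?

Solve using three stations at a time. Using SEIS02, SEIS03, SEIS04 (subtract circle equations pairwise → linear system) gives (x, y) ≈ (-72.5, 58.7).
Distances from that point to each station vs reported:
  SEIS02: calculated 216.5 vs reported 216.5 → residual 0.0 km
  SEIS03: calculated 141.2 vs reported 141.1 → residual 0.1 km
  SEIS04: calculated 154.9 vs reported 154.8 → residual 0.1 km
  SEIS05: calculated 190.0 vs reported 213.5 → residual 23.5 km
SEIS02, SEIS03, SEIS04 are mutually consistent (residuals ≈ 0); SEIS05 is off by 23.5 km.

SEIS05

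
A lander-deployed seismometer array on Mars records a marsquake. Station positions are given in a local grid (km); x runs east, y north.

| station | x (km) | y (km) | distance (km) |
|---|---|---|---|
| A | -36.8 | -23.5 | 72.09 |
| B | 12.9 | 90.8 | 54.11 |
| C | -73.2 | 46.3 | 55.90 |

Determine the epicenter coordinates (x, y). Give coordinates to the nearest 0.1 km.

(-17.3, 45.9)

Circle about each station: (x + 36.8)² + (y + 23.5)² = 72.09²; (x − 12.9)² + (y − 90.8)² = 54.11²; (x + 73.2)² + (y − 46.3)² = 55.90².
Subtracting pairs of circle equations eliminates x²+y² and gives linear equations (the radical axes):
99.4 x + 228.6 y = 8773.64
-72.8 x + 139.6 y = 7667.60
Solving the 2×2 system: x ≈ -17.3, y ≈ 45.9 km.
Check against A (with the unrounded x, y): √((x + 36.8)²+(y + 23.5)²) = 72.09 ≈ 72.09 km. ✓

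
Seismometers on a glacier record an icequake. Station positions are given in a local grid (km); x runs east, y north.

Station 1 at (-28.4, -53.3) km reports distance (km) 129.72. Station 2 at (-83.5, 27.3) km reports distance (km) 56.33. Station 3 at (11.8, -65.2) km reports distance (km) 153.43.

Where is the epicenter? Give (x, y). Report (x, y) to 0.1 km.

-52.3 km east, 74.2 km north

Circle about each station: (x + 28.4)² + (y + 53.3)² = 129.72²; (x + 83.5)² + (y − 27.3)² = 56.33²; (x − 11.8)² + (y + 65.2)² = 153.43².
Subtracting pairs of circle equations eliminates x²+y² and gives linear equations (the radical axes):
-110.2 x + 161.2 y = 17724.30
80.4 x − 23.8 y = -5970.66
Solving the 2×2 system: x ≈ -52.3, y ≈ 74.2 km.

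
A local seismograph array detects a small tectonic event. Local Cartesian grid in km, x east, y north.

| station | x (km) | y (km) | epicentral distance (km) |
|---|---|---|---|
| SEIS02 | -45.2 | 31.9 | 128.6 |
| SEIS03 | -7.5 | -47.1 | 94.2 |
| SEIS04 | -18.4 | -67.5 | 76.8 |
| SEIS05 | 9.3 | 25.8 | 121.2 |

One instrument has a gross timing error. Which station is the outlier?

Solve using three stations at a time. Using SEIS02, SEIS03, SEIS04 (subtract circle equations pairwise → linear system) gives (x, y) ≈ (-92.5, -87.7).
Distances from that point to each station vs reported:
  SEIS02: calculated 128.6 vs reported 128.6 → residual 0.0 km
  SEIS03: calculated 94.2 vs reported 94.2 → residual 0.0 km
  SEIS04: calculated 76.8 vs reported 76.8 → residual 0.0 km
  SEIS05: calculated 152.5 vs reported 121.2 → residual 31.3 km
SEIS02, SEIS03, SEIS04 are mutually consistent (residuals ≈ 0); SEIS05 is off by 31.3 km.

SEIS05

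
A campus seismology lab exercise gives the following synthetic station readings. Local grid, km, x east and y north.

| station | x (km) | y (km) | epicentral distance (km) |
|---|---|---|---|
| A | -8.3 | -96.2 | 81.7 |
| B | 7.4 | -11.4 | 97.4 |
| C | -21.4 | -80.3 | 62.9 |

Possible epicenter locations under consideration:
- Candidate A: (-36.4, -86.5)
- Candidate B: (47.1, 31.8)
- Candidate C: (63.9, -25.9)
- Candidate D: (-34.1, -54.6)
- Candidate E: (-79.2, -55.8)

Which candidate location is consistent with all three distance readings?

Candidate E

For each candidate, compare |candidate − station| to the reported distance:
Candidate A: residuals A 52.0, B 10.5, C 46.7 → max 52.0 km
Candidate B: residuals A 57.8, B 38.7, C 68.5 → max 68.5 km
Candidate C: residuals A 19.1, B 39.1, C 38.3 → max 39.1 km
Candidate D: residuals A 32.7, B 37.5, C 34.2 → max 37.5 km
Candidate E: residuals A 0.1, B 0.1, C 0.1 → max 0.1 km
Only Candidate E has all residuals ≈ 0.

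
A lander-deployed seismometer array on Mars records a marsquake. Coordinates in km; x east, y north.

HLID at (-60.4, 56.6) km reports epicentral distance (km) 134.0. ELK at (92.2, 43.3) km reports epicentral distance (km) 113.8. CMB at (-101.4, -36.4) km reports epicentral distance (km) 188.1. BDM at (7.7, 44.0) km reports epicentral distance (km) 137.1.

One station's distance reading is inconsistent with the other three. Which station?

Solve using three stations at a time. Using ELK, CMB, BDM (subtract circle equations pairwise → linear system) gives (x, y) ≈ (83.6, -70.1).
Distances from that point to each station vs reported:
  HLID: calculated 191.8 vs reported 134.0 → residual 57.8 km
  ELK: calculated 113.7 vs reported 113.8 → residual 0.1 km
  CMB: calculated 188.0 vs reported 188.1 → residual 0.1 km
  BDM: calculated 137.0 vs reported 137.1 → residual 0.1 km
ELK, CMB, BDM are mutually consistent (residuals ≈ 0); HLID is off by 57.8 km.

HLID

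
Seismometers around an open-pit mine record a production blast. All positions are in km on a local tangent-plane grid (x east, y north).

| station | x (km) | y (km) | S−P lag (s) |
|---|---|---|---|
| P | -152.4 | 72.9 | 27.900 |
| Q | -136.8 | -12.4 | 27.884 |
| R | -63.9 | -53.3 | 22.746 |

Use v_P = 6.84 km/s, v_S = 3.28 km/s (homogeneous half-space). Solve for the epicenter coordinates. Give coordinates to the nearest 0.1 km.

Distance from S−P lag: d = Δt · v_P v_S / (v_P − v_S) = Δt · (6.84·3.28)/(6.84−3.28) ≈ 6.3020·Δt.
So d_P = 175.83, d_Q = 175.73, d_R = 143.35 km.
Circle about each station: (x + 152.4)² + (y − 72.9)² = 175.83²; (x + 136.8)² + (y + 12.4)² = 175.73²; (x + 63.9)² + (y + 53.3)² = 143.35².
Subtracting pairs of circle equations eliminates x²+y² and gives linear equations (the radical axes):
31.2 x − 170.6 y = -9637.01
177.0 x − 252.4 y = -11249.10
Solving the 2×2 system: x ≈ 23.0, y ≈ 60.7 km.

23.0 km east, 60.7 km north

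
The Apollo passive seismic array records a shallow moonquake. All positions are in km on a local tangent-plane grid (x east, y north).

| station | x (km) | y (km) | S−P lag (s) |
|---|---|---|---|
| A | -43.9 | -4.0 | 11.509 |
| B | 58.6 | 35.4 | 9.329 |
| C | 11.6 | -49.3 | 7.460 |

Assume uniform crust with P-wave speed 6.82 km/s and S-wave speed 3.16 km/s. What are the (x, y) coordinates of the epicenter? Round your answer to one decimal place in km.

Distance from S−P lag: d = Δt · v_P v_S / (v_P − v_S) = Δt · (6.82·3.16)/(6.82−3.16) ≈ 5.8883·Δt.
So d_A = 67.77, d_B = 54.93, d_C = 43.93 km.
Circle about each station: (x + 43.9)² + (y + 4.0)² = 67.77²; (x − 58.6)² + (y − 35.4)² = 54.93²; (x − 11.6)² + (y + 49.3)² = 43.93².
Subtracting the A equation from the B and C equations removes the quadratic terms:
205.0 x + 78.8 y = 4319.38
111.0 x − 90.6 y = 3284.77
Solving the 2×2 system: x ≈ 23.8, y ≈ -7.1 km.
Check against A (with the unrounded x, y): √((x + 43.9)²+(y + 4.0)²) = 67.77 ≈ 67.77 km. ✓

23.8 km east, -7.1 km north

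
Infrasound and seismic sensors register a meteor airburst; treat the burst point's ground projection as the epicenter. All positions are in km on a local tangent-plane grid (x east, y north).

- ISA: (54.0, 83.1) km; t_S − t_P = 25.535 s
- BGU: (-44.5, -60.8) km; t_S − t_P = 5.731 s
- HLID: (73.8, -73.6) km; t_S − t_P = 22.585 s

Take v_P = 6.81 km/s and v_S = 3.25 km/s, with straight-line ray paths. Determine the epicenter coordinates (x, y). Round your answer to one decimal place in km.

Distance from S−P lag: d = Δt · v_P v_S / (v_P − v_S) = Δt · (6.81·3.25)/(6.81−3.25) ≈ 6.2170·Δt.
So d_ISA = 158.75, d_BGU = 35.63, d_HLID = 140.41 km.
Circle about each station: (x − 54.0)² + (y − 83.1)² = 158.75²; (x + 44.5)² + (y + 60.8)² = 35.63²; (x − 73.8)² + (y + 73.6)² = 140.41².
Subtracting pairs of circle equations eliminates x²+y² and gives linear equations (the radical axes):
-197.0 x − 287.8 y = 19787.35
39.6 x − 313.4 y = 6528.38
Solving the 2×2 system: x ≈ -59.1, y ≈ -28.3 km.

(-59.1, -28.3)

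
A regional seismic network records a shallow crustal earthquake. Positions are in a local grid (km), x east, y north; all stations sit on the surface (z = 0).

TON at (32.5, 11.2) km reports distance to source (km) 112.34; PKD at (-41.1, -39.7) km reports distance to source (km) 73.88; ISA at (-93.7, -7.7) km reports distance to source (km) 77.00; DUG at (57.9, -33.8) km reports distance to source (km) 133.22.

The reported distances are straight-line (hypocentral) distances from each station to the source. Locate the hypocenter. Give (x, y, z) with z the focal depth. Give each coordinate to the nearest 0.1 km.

(-55.2, -11.0, 66.6)

Each station gives a sphere (x−x_i)² + (y−y_i)² + z² = d_i² (stations at z=0).
Subtracting the TON sphere from PKD and ISA: z² cancels, leaving linear equations in x and y:
-147.2 x − 101.8 y = 9245.63
-252.4 x − 37.8 y = 14348.57
Solving: x ≈ -55.201, y ≈ -11.003 km (keep extra digits for the depth step; rounded: -55.2, -11.0).
Then from the TON sphere: z² = 112.34² − (x − 32.5)² − (y − 11.2)² with x = -55.201, y = -11.003, so z ≈ 66.602 ≈ 66.6 km.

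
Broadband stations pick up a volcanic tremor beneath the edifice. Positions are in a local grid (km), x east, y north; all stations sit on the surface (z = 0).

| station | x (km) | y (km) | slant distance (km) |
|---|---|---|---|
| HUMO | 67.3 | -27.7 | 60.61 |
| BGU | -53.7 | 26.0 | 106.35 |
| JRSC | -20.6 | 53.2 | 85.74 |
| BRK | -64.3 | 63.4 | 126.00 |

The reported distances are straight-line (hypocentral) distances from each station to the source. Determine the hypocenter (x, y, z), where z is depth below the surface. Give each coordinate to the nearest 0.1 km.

(44.5, 13.0, 38.7)

Each station gives a sphere (x−x_i)² + (y−y_i)² + z² = d_i² (stations at z=0).
Subtracting the HUMO sphere from BGU and JRSC: z² cancels, leaving linear equations in x and y:
-242.0 x + 107.4 y = -9373.64
-175.8 x + 161.8 y = -5719.76
Solving: x ≈ 44.506, y ≈ 13.007 km (keep extra digits for the depth step; rounded: 44.5, 13.0).
Then from the HUMO sphere: z² = 60.61² − (x − 67.3)² − (y + 27.7)² with x = 44.506, y = 13.007, so z ≈ 38.690 ≈ 38.7 km.
Check against BRK (with the unrounded solution): distance 126.00 ≈ 126.00 km. ✓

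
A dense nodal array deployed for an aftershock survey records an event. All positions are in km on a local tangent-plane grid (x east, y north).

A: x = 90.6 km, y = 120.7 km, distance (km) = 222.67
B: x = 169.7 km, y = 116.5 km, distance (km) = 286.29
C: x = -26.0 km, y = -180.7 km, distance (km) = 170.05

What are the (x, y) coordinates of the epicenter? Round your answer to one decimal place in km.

x ≈ -81.9 km, y ≈ -20.1 km

Circle about each station: (x − 90.6)² + (y − 120.7)² = 222.67²; (x − 169.7)² + (y − 116.5)² = 286.29²; (x + 26.0)² + (y + 180.7)² = 170.05².
Subtracting pairs of circle equations eliminates x²+y² and gives linear equations (the radical axes):
158.2 x − 8.4 y = -12786.55
-233.2 x − 602.8 y = 31216.57
Solving the 2×2 system: x ≈ -81.9, y ≈ -20.1 km.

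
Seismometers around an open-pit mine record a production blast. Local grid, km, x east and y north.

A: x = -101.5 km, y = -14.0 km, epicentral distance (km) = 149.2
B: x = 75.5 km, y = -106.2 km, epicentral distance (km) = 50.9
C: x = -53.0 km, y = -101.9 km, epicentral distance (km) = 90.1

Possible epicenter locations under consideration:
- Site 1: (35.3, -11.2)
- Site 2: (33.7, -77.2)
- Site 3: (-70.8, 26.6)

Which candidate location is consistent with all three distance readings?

For each candidate, compare |candidate − station| to the reported distance:
Site 1: residuals A 12.4, B 52.3, C 36.5 → max 52.3 km
Site 2: residuals A 0.0, B 0.0, C 0.0 → max 0.0 km
Site 3: residuals A 98.3, B 146.7, C 39.6 → max 146.7 km
Only Site 2 has all residuals ≈ 0.

Site 2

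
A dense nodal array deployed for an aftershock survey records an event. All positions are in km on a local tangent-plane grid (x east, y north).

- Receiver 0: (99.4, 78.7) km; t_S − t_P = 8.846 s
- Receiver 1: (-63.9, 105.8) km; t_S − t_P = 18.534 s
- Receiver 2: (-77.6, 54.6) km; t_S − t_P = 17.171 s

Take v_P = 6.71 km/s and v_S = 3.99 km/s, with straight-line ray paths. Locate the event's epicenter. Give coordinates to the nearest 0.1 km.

x ≈ 80.1 km, y ≈ -6.2 km

Distance from S−P lag: d = Δt · v_P v_S / (v_P − v_S) = Δt · (6.71·3.99)/(6.71−3.99) ≈ 9.8430·Δt.
So d_Receiver 0 = 87.07, d_Receiver 1 = 182.43, d_Receiver 2 = 169.01 km.
Circle about each station: (x − 99.4)² + (y − 78.7)² = 87.07²; (x + 63.9)² + (y − 105.8)² = 182.43²; (x + 77.6)² + (y − 54.6)² = 169.01².
Subtracting the Receiver 0 equation from the Receiver 1 and Receiver 2 equations removes the quadratic terms:
-326.6 x + 54.2 y = -26496.72
-354.0 x − 48.2 y = -28054.33
Solving the 2×2 system: x ≈ 80.1, y ≈ -6.2 km.
Check against Receiver 0 (with the unrounded x, y): √((x − 99.4)²+(y − 78.7)²) = 87.09 ≈ 87.07 km. ✓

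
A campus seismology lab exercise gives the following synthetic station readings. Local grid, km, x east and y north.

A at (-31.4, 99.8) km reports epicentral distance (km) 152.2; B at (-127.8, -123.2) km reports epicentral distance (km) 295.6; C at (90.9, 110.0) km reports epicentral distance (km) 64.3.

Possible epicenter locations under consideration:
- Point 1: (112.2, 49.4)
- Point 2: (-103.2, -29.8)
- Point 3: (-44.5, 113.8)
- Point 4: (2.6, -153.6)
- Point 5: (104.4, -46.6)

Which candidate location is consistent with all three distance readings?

For each candidate, compare |candidate − station| to the reported distance:
Point 1: residuals A 0.0, B 0.0, C 0.1 → max 0.1 km
Point 2: residuals A 4.0, B 199.0, C 174.9 → max 199.0 km
Point 3: residuals A 133.0, B 44.4, C 71.2 → max 133.0 km
Point 4: residuals A 103.5, B 161.7, C 213.7 → max 213.7 km
Point 5: residuals A 47.5, B 51.1, C 92.9 → max 92.9 km
Only Point 1 has all residuals ≈ 0.

Point 1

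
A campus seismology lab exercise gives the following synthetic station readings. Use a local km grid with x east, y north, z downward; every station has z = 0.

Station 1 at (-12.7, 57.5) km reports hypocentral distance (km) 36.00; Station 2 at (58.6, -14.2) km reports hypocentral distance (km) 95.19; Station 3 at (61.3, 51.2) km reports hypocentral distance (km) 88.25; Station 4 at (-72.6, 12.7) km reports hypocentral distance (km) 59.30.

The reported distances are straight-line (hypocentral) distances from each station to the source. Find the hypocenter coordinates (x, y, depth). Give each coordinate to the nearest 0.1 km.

Each station gives a sphere (x−x_i)² + (y−y_i)² + z² = d_i² (stations at z=0).
Subtracting the Station 1 sphere from Station 2 and Station 3: z² cancels, leaving linear equations in x and y:
142.6 x − 143.4 y = -7597.08
148.0 x − 12.6 y = -3580.47
Solving: x ≈ -21.502, y ≈ 31.596 km (keep extra digits for the depth step; rounded: -21.5, 31.6).
Then from the Station 1 sphere: z² = 36.00² − (x + 12.7)² − (y − 57.5)² with x = -21.502, y = 31.596, so z ≈ 23.399 ≈ 23.4 km.

(-21.5, 31.6, 23.4)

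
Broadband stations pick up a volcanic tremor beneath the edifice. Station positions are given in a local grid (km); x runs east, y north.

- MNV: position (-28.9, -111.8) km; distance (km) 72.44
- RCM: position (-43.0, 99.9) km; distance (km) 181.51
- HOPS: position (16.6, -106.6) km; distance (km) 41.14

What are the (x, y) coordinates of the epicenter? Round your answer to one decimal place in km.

(28.1, -67.1)

Circle about each station: (x + 28.9)² + (y + 111.8)² = 72.44²; (x + 43.0)² + (y − 99.9)² = 181.51²; (x − 16.6)² + (y + 106.6)² = 41.14².
Subtracting pairs of circle equations eliminates x²+y² and gives linear equations (the radical axes):
-28.2 x + 423.4 y = -29203.77
91.0 x + 10.4 y = 1859.72
Solving the 2×2 system: x ≈ 28.1, y ≈ -67.1 km.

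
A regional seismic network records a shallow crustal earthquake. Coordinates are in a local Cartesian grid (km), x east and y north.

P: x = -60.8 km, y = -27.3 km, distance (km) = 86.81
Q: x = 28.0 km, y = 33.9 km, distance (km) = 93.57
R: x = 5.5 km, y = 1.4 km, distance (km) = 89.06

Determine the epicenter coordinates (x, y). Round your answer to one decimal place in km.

-62.0 km east, 59.5 km north

Circle about each station: (x + 60.8)² + (y + 27.3)² = 86.81²; (x − 28.0)² + (y − 33.9)² = 93.57²; (x − 5.5)² + (y − 1.4)² = 89.06².
Subtracting pairs of circle equations eliminates x²+y² and gives linear equations (the radical axes):
177.6 x + 122.4 y = -3728.09
132.6 x + 57.4 y = -4805.43
Solving the 2×2 system: x ≈ -62.0, y ≈ 59.5 km.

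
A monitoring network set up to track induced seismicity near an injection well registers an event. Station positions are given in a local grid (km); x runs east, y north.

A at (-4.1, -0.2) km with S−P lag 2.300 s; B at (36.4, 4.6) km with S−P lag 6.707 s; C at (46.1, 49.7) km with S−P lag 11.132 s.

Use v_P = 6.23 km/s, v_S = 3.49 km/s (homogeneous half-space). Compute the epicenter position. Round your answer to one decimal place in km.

Distance from S−P lag: d = Δt · v_P v_S / (v_P − v_S) = Δt · (6.23·3.49)/(6.23−3.49) ≈ 7.9353·Δt.
So d_A = 18.25, d_B = 53.22, d_C = 88.34 km.
Circle about each station: (x + 4.1)² + (y + 0.2)² = 18.25²; (x − 36.4)² + (y − 4.6)² = 53.22²; (x − 46.1)² + (y − 49.7)² = 88.34².
Subtracting the A equation from the B and C equations removes the quadratic terms:
81.0 x + 9.6 y = -1170.04
100.4 x + 99.8 y = -2892.44
Solving the 2×2 system: x ≈ -12.5, y ≈ -16.4 km.

x ≈ -12.5 km, y ≈ -16.4 km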